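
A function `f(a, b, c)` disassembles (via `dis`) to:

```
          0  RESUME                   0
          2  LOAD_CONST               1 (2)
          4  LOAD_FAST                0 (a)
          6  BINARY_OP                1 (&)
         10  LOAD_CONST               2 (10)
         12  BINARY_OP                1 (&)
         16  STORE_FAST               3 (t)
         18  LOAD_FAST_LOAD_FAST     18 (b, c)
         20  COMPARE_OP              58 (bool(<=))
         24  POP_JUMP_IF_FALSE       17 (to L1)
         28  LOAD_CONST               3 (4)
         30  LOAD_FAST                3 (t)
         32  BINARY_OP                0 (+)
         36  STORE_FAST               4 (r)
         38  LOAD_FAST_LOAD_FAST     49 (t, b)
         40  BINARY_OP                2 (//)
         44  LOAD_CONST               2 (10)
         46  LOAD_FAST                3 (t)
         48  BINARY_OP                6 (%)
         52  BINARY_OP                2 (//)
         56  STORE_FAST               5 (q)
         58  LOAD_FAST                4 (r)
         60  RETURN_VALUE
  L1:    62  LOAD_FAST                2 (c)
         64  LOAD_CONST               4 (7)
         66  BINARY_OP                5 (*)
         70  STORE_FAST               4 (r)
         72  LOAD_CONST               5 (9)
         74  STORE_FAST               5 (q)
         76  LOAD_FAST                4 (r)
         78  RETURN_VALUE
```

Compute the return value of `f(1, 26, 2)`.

LOAD_CONST → push 2. Stack: [2]
LOAD_FAST a → push 1. Stack: [2, 1]
BINARY_OP & → 2 & 1 = 0. Stack: [0]
LOAD_CONST → push 10. Stack: [0, 10]
BINARY_OP & → 0 & 10 = 0. Stack: [0]
STORE_FAST t → t=0. Stack: []
LOAD_FAST_LOAD_FAST b,c → push 26,2. Stack: [26, 2]
COMPARE_OP bool(<=) → 26 vs 2 = False. Stack: [False]
POP_JUMP_IF_FALSE → pop False; jump. Stack: []
LOAD_FAST c → push 2. Stack: [2]
LOAD_CONST → push 7. Stack: [2, 7]
BINARY_OP * → 2 * 7 = 14. Stack: [14]
STORE_FAST r → r=14. Stack: []
LOAD_CONST → push 9. Stack: [9]
STORE_FAST q → q=9. Stack: []
LOAD_FAST r → push 14. Stack: [14]
RETURN_VALUE → return 14.

14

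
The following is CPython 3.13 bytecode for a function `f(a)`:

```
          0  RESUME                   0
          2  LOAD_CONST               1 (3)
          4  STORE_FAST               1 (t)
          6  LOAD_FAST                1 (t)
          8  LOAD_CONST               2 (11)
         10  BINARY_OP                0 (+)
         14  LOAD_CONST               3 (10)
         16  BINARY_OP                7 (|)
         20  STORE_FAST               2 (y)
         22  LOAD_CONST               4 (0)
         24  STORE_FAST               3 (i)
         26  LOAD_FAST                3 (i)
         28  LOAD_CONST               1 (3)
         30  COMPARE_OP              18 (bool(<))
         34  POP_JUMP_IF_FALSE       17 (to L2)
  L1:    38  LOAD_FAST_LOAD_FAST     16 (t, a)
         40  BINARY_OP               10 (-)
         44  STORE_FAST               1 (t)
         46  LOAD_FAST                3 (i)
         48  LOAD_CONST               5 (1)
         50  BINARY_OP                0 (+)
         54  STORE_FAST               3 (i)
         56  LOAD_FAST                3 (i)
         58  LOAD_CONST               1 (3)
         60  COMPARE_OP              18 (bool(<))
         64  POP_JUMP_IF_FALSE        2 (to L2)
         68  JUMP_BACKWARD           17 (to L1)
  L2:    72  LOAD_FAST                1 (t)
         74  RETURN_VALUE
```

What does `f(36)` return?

LOAD_CONST → push 3. Stack: [3]
STORE_FAST t → t=3. Stack: []
LOAD_FAST t → push 3. Stack: [3]
LOAD_CONST → push 11. Stack: [3, 11]
BINARY_OP + → 3 + 11 = 14. Stack: [14]
LOAD_CONST → push 10. Stack: [14, 10]
BINARY_OP | → 14 | 10 = 14. Stack: [14]
STORE_FAST y → y=14. Stack: []
LOAD_CONST → push 0. Stack: [0]
STORE_FAST i → i=0. Stack: []
LOAD_FAST i → push 0. Stack: [0]
LOAD_CONST → push 3. Stack: [0, 3]
COMPARE_OP bool(<) → 0 vs 3 = True. Stack: [True]
POP_JUMP_IF_FALSE → pop True; no jump. Stack: []
LOAD_FAST_LOAD_FAST t,a → push 3,36. Stack: [3, 36]
BINARY_OP - → 3 - 36 = -33. Stack: [-33]
STORE_FAST t → t=-33. Stack: []
LOAD_FAST i → push 0. Stack: [0]
LOAD_CONST → push 1. Stack: [0, 1]
BINARY_OP + → 0 + 1 = 1. Stack: [1]
STORE_FAST i → i=1. Stack: []
LOAD_FAST i → push 1. Stack: [1]
LOAD_CONST → push 3. Stack: [1, 3]
COMPARE_OP bool(<) → 1 vs 3 = True. Stack: [True]
POP_JUMP_IF_FALSE → pop True; no jump. Stack: []
LOAD_FAST_LOAD_FAST t,a → push -33,36. Stack: [-33, 36]
BINARY_OP - → -33 - 36 = -69. Stack: [-69]
STORE_FAST t → t=-69. Stack: []
LOAD_FAST i → push 1. Stack: [1]
LOAD_CONST → push 1. Stack: [1, 1]
BINARY_OP + → 1 + 1 = 2. Stack: [2]
STORE_FAST i → i=2. Stack: []
LOAD_FAST i → push 2. Stack: [2]
LOAD_CONST → push 3. Stack: [2, 3]
COMPARE_OP bool(<) → 2 vs 3 = True. Stack: [True]
POP_JUMP_IF_FALSE → pop True; no jump. Stack: []
LOAD_FAST_LOAD_FAST t,a → push -69,36. Stack: [-69, 36]
BINARY_OP - → -69 - 36 = -105. Stack: [-105]
STORE_FAST t → t=-105. Stack: []
LOAD_FAST i → push 2. Stack: [2]
LOAD_CONST → push 1. Stack: [2, 1]
BINARY_OP + → 2 + 1 = 3. Stack: [3]
STORE_FAST i → i=3. Stack: []
LOAD_FAST i → push 3. Stack: [3]
LOAD_CONST → push 3. Stack: [3, 3]
COMPARE_OP bool(<) → 3 vs 3 = False. Stack: [False]
POP_JUMP_IF_FALSE → pop False; jump. Stack: []
LOAD_FAST t → push -105. Stack: [-105]
RETURN_VALUE → return -105.

-105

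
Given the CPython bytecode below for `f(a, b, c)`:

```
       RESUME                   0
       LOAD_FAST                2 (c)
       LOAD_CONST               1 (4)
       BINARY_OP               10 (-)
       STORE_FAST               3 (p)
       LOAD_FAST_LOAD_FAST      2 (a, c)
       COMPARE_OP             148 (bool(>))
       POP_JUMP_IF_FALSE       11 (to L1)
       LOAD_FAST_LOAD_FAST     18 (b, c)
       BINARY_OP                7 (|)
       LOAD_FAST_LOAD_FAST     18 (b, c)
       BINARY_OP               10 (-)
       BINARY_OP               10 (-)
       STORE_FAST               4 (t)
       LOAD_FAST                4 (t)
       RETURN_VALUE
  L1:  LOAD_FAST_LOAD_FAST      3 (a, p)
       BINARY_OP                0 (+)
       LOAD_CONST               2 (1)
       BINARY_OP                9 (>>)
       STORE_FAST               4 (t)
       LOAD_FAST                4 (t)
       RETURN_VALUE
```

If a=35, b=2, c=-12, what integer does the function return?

LOAD_FAST c → push -12. Stack: [-12]
LOAD_CONST → push 4. Stack: [-12, 4]
BINARY_OP - → -12 - 4 = -16. Stack: [-16]
STORE_FAST p → p=-16. Stack: []
LOAD_FAST_LOAD_FAST a,c → push 35,-12. Stack: [35, -12]
COMPARE_OP bool(>) → 35 vs -12 = True. Stack: [True]
POP_JUMP_IF_FALSE → pop True; no jump. Stack: []
LOAD_FAST_LOAD_FAST b,c → push 2,-12. Stack: [2, -12]
BINARY_OP | → 2 | -12 = -10. Stack: [-10]
LOAD_FAST_LOAD_FAST b,c → push 2,-12. Stack: [-10, 2, -12]
BINARY_OP - → 2 - -12 = 14. Stack: [-10, 14]
BINARY_OP - → -10 - 14 = -24. Stack: [-24]
STORE_FAST t → t=-24. Stack: []
LOAD_FAST t → push -24. Stack: [-24]
RETURN_VALUE → return -24.

-24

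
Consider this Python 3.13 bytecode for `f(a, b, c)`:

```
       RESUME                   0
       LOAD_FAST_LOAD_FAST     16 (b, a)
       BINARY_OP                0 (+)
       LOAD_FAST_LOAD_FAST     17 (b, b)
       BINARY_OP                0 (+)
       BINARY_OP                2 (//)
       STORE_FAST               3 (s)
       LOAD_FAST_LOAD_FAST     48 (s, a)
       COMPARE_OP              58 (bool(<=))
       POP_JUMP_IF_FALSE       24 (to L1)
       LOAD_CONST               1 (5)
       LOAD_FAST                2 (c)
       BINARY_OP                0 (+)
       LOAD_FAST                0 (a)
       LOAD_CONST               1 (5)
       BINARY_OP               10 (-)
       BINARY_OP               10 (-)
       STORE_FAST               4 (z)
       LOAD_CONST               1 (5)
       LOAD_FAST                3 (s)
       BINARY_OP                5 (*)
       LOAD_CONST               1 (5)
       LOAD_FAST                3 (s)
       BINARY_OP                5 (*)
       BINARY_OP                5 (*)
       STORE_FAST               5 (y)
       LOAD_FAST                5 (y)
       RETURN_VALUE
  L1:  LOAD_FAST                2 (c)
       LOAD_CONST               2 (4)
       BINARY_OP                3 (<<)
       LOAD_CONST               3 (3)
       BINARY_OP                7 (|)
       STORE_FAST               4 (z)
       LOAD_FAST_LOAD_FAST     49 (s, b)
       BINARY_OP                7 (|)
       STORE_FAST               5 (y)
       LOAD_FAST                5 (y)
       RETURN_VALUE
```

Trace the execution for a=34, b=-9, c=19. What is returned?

100

LOAD_FAST_LOAD_FAST b,a → push -9,34. Stack: [-9, 34]
BINARY_OP + → -9 + 34 = 25. Stack: [25]
LOAD_FAST_LOAD_FAST b,b → push -9,-9. Stack: [25, -9, -9]
BINARY_OP + → -9 + -9 = -18. Stack: [25, -18]
BINARY_OP // → 25 // -18 = -2. Stack: [-2]
STORE_FAST s → s=-2. Stack: []
LOAD_FAST_LOAD_FAST s,a → push -2,34. Stack: [-2, 34]
COMPARE_OP bool(<=) → -2 vs 34 = True. Stack: [True]
POP_JUMP_IF_FALSE → pop True; no jump. Stack: []
LOAD_CONST → push 5. Stack: [5]
LOAD_FAST c → push 19. Stack: [5, 19]
BINARY_OP + → 5 + 19 = 24. Stack: [24]
LOAD_FAST a → push 34. Stack: [24, 34]
LOAD_CONST → push 5. Stack: [24, 34, 5]
BINARY_OP - → 34 - 5 = 29. Stack: [24, 29]
BINARY_OP - → 24 - 29 = -5. Stack: [-5]
STORE_FAST z → z=-5. Stack: []
LOAD_CONST → push 5. Stack: [5]
LOAD_FAST s → push -2. Stack: [5, -2]
BINARY_OP * → 5 * -2 = -10. Stack: [-10]
LOAD_CONST → push 5. Stack: [-10, 5]
LOAD_FAST s → push -2. Stack: [-10, 5, -2]
BINARY_OP * → 5 * -2 = -10. Stack: [-10, -10]
BINARY_OP * → -10 * -10 = 100. Stack: [100]
STORE_FAST y → y=100. Stack: []
LOAD_FAST y → push 100. Stack: [100]
RETURN_VALUE → return 100.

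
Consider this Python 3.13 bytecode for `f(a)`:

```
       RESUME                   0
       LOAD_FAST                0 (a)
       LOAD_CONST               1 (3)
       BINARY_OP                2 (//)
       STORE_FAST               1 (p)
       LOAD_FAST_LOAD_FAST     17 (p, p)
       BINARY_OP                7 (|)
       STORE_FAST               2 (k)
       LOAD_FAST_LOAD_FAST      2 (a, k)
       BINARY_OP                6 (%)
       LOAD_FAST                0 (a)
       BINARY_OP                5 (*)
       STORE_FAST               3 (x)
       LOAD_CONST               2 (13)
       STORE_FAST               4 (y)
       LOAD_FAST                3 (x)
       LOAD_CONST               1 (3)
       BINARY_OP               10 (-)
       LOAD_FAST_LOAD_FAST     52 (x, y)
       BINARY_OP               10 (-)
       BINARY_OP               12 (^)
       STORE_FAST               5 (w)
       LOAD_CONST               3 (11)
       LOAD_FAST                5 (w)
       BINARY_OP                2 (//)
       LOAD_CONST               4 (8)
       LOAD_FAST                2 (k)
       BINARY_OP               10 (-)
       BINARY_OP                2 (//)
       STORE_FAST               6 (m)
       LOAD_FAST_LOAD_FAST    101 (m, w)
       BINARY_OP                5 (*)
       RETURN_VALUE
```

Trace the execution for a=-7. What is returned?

2

LOAD_FAST a → push -7. Stack: [-7]
LOAD_CONST → push 3. Stack: [-7, 3]
BINARY_OP // → -7 // 3 = -3. Stack: [-3]
STORE_FAST p → p=-3. Stack: []
LOAD_FAST_LOAD_FAST p,p → push -3,-3. Stack: [-3, -3]
BINARY_OP | → -3 | -3 = -3. Stack: [-3]
STORE_FAST k → k=-3. Stack: []
LOAD_FAST_LOAD_FAST a,k → push -7,-3. Stack: [-7, -3]
BINARY_OP % → -7 % -3 = -1. Stack: [-1]
LOAD_FAST a → push -7. Stack: [-1, -7]
BINARY_OP * → -1 * -7 = 7. Stack: [7]
STORE_FAST x → x=7. Stack: []
LOAD_CONST → push 13. Stack: [13]
STORE_FAST y → y=13. Stack: []
LOAD_FAST x → push 7. Stack: [7]
LOAD_CONST → push 3. Stack: [7, 3]
BINARY_OP - → 7 - 3 = 4. Stack: [4]
LOAD_FAST_LOAD_FAST x,y → push 7,13. Stack: [4, 7, 13]
BINARY_OP - → 7 - 13 = -6. Stack: [4, -6]
BINARY_OP ^ → 4 ^ -6 = -2. Stack: [-2]
STORE_FAST w → w=-2. Stack: []
LOAD_CONST → push 11. Stack: [11]
LOAD_FAST w → push -2. Stack: [11, -2]
BINARY_OP // → 11 // -2 = -6. Stack: [-6]
LOAD_CONST → push 8. Stack: [-6, 8]
LOAD_FAST k → push -3. Stack: [-6, 8, -3]
BINARY_OP - → 8 - -3 = 11. Stack: [-6, 11]
BINARY_OP // → -6 // 11 = -1. Stack: [-1]
STORE_FAST m → m=-1. Stack: []
LOAD_FAST_LOAD_FAST m,w → push -1,-2. Stack: [-1, -2]
BINARY_OP * → -1 * -2 = 2. Stack: [2]
RETURN_VALUE → return 2.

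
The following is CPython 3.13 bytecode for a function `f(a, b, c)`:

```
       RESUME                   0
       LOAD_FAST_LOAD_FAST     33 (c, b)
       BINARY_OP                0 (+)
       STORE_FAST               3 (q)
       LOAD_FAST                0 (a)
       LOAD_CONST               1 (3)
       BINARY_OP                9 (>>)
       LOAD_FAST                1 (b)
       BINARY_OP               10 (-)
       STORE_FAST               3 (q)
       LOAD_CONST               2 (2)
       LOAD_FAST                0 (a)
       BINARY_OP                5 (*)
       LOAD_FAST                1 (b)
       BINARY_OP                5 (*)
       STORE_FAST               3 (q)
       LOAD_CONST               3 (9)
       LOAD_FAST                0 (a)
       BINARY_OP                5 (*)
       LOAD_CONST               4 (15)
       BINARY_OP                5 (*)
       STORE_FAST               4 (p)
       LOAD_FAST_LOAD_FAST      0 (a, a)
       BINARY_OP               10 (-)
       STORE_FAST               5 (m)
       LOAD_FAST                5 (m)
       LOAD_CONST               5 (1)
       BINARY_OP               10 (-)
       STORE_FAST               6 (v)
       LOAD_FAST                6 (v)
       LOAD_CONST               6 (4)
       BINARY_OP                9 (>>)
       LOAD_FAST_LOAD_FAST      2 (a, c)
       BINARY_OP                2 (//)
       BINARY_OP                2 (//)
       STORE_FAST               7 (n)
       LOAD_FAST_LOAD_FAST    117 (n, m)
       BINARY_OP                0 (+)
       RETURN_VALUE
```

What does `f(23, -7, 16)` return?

-1

LOAD_FAST_LOAD_FAST c,b → push 16,-7. Stack: [16, -7]
BINARY_OP + → 16 + -7 = 9. Stack: [9]
STORE_FAST q → q=9. Stack: []
LOAD_FAST a → push 23. Stack: [23]
LOAD_CONST → push 3. Stack: [23, 3]
BINARY_OP >> → 23 >> 3 = 2. Stack: [2]
LOAD_FAST b → push -7. Stack: [2, -7]
BINARY_OP - → 2 - -7 = 9. Stack: [9]
STORE_FAST q → q=9. Stack: []
LOAD_CONST → push 2. Stack: [2]
LOAD_FAST a → push 23. Stack: [2, 23]
BINARY_OP * → 2 * 23 = 46. Stack: [46]
LOAD_FAST b → push -7. Stack: [46, -7]
BINARY_OP * → 46 * -7 = -322. Stack: [-322]
STORE_FAST q → q=-322. Stack: []
LOAD_CONST → push 9. Stack: [9]
LOAD_FAST a → push 23. Stack: [9, 23]
BINARY_OP * → 9 * 23 = 207. Stack: [207]
LOAD_CONST → push 15. Stack: [207, 15]
BINARY_OP * → 207 * 15 = 3105. Stack: [3105]
STORE_FAST p → p=3105. Stack: []
LOAD_FAST_LOAD_FAST a,a → push 23,23. Stack: [23, 23]
BINARY_OP - → 23 - 23 = 0. Stack: [0]
STORE_FAST m → m=0. Stack: []
LOAD_FAST m → push 0. Stack: [0]
LOAD_CONST → push 1. Stack: [0, 1]
BINARY_OP - → 0 - 1 = -1. Stack: [-1]
STORE_FAST v → v=-1. Stack: []
LOAD_FAST v → push -1. Stack: [-1]
LOAD_CONST → push 4. Stack: [-1, 4]
BINARY_OP >> → -1 >> 4 = -1. Stack: [-1]
LOAD_FAST_LOAD_FAST a,c → push 23,16. Stack: [-1, 23, 16]
BINARY_OP // → 23 // 16 = 1. Stack: [-1, 1]
BINARY_OP // → -1 // 1 = -1. Stack: [-1]
STORE_FAST n → n=-1. Stack: []
LOAD_FAST_LOAD_FAST n,m → push -1,0. Stack: [-1, 0]
BINARY_OP + → -1 + 0 = -1. Stack: [-1]
RETURN_VALUE → return -1.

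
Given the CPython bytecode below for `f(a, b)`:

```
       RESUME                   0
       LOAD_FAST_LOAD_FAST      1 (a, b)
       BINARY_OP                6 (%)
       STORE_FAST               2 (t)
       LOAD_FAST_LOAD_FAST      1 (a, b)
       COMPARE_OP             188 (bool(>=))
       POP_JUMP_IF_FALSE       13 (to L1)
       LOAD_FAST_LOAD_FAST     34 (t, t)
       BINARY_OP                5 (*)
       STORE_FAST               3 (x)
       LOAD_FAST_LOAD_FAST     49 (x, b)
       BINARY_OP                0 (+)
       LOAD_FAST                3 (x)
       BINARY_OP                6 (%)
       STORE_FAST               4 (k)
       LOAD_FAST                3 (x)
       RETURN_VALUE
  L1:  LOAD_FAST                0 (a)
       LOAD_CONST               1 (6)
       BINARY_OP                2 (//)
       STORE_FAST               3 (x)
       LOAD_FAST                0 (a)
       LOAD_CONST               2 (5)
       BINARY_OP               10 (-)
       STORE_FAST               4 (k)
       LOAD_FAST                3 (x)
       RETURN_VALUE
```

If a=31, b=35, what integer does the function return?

LOAD_FAST_LOAD_FAST a,b → push 31,35. Stack: [31, 35]
BINARY_OP % → 31 % 35 = 31. Stack: [31]
STORE_FAST t → t=31. Stack: []
LOAD_FAST_LOAD_FAST a,b → push 31,35. Stack: [31, 35]
COMPARE_OP bool(>=) → 31 vs 35 = False. Stack: [False]
POP_JUMP_IF_FALSE → pop False; jump. Stack: []
LOAD_FAST a → push 31. Stack: [31]
LOAD_CONST → push 6. Stack: [31, 6]
BINARY_OP // → 31 // 6 = 5. Stack: [5]
STORE_FAST x → x=5. Stack: []
LOAD_FAST a → push 31. Stack: [31]
LOAD_CONST → push 5. Stack: [31, 5]
BINARY_OP - → 31 - 5 = 26. Stack: [26]
STORE_FAST k → k=26. Stack: []
LOAD_FAST x → push 5. Stack: [5]
RETURN_VALUE → return 5.

5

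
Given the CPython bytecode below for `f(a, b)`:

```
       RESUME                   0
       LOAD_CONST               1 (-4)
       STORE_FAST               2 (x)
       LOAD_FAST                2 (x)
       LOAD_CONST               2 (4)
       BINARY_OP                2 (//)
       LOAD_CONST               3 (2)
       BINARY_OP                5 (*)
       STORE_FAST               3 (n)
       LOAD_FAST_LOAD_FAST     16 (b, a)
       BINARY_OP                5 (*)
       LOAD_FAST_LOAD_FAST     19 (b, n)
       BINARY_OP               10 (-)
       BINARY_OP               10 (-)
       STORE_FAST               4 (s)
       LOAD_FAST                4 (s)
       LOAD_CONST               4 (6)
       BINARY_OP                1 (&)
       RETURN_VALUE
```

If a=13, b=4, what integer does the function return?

LOAD_CONST → push -4. Stack: [-4]
STORE_FAST x → x=-4. Stack: []
LOAD_FAST x → push -4. Stack: [-4]
LOAD_CONST → push 4. Stack: [-4, 4]
BINARY_OP // → -4 // 4 = -1. Stack: [-1]
LOAD_CONST → push 2. Stack: [-1, 2]
BINARY_OP * → -1 * 2 = -2. Stack: [-2]
STORE_FAST n → n=-2. Stack: []
LOAD_FAST_LOAD_FAST b,a → push 4,13. Stack: [4, 13]
BINARY_OP * → 4 * 13 = 52. Stack: [52]
LOAD_FAST_LOAD_FAST b,n → push 4,-2. Stack: [52, 4, -2]
BINARY_OP - → 4 - -2 = 6. Stack: [52, 6]
BINARY_OP - → 52 - 6 = 46. Stack: [46]
STORE_FAST s → s=46. Stack: []
LOAD_FAST s → push 46. Stack: [46]
LOAD_CONST → push 6. Stack: [46, 6]
BINARY_OP & → 46 & 6 = 6. Stack: [6]
RETURN_VALUE → return 6.

6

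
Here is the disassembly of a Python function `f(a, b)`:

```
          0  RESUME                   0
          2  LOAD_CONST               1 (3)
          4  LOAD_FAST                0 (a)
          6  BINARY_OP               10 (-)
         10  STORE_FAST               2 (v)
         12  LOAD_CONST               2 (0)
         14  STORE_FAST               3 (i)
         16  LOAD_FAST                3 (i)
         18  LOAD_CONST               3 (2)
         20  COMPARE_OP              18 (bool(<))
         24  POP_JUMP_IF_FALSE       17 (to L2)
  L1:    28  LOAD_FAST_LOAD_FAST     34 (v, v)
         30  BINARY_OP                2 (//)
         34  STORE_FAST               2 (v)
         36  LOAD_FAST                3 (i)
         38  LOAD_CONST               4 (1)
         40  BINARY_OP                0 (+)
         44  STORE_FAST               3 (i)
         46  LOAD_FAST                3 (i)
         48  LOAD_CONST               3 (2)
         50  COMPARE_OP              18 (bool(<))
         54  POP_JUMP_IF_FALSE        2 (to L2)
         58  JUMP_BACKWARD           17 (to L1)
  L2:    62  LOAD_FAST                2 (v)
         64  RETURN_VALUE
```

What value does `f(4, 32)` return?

1

LOAD_CONST → push 3. Stack: [3]
LOAD_FAST a → push 4. Stack: [3, 4]
BINARY_OP - → 3 - 4 = -1. Stack: [-1]
STORE_FAST v → v=-1. Stack: []
LOAD_CONST → push 0. Stack: [0]
STORE_FAST i → i=0. Stack: []
LOAD_FAST i → push 0. Stack: [0]
LOAD_CONST → push 2. Stack: [0, 2]
COMPARE_OP bool(<) → 0 vs 2 = True. Stack: [True]
POP_JUMP_IF_FALSE → pop True; no jump. Stack: []
LOAD_FAST_LOAD_FAST v,v → push -1,-1. Stack: [-1, -1]
BINARY_OP // → -1 // -1 = 1. Stack: [1]
STORE_FAST v → v=1. Stack: []
LOAD_FAST i → push 0. Stack: [0]
LOAD_CONST → push 1. Stack: [0, 1]
BINARY_OP + → 0 + 1 = 1. Stack: [1]
STORE_FAST i → i=1. Stack: []
LOAD_FAST i → push 1. Stack: [1]
LOAD_CONST → push 2. Stack: [1, 2]
COMPARE_OP bool(<) → 1 vs 2 = True. Stack: [True]
POP_JUMP_IF_FALSE → pop True; no jump. Stack: []
LOAD_FAST_LOAD_FAST v,v → push 1,1. Stack: [1, 1]
BINARY_OP // → 1 // 1 = 1. Stack: [1]
STORE_FAST v → v=1. Stack: []
LOAD_FAST i → push 1. Stack: [1]
LOAD_CONST → push 1. Stack: [1, 1]
BINARY_OP + → 1 + 1 = 2. Stack: [2]
STORE_FAST i → i=2. Stack: []
LOAD_FAST i → push 2. Stack: [2]
LOAD_CONST → push 2. Stack: [2, 2]
COMPARE_OP bool(<) → 2 vs 2 = False. Stack: [False]
POP_JUMP_IF_FALSE → pop False; jump. Stack: []
LOAD_FAST v → push 1. Stack: [1]
RETURN_VALUE → return 1.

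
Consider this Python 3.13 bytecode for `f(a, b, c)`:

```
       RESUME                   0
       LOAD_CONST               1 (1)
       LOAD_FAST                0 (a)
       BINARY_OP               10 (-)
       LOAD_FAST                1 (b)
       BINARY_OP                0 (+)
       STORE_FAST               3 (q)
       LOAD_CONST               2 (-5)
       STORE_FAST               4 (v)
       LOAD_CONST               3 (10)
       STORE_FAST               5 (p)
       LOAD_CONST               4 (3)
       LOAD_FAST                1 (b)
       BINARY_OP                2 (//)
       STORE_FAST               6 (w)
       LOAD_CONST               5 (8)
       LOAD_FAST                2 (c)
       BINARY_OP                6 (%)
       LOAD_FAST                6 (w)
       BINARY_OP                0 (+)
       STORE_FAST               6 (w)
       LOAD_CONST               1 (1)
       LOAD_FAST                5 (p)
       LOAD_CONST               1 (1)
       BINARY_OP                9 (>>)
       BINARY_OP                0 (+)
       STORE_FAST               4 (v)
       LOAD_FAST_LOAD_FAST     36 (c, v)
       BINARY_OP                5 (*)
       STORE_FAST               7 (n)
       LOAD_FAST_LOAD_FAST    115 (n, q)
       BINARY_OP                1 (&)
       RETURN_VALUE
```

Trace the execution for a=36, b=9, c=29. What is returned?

LOAD_CONST → push 1. Stack: [1]
LOAD_FAST a → push 36. Stack: [1, 36]
BINARY_OP - → 1 - 36 = -35. Stack: [-35]
LOAD_FAST b → push 9. Stack: [-35, 9]
BINARY_OP + → -35 + 9 = -26. Stack: [-26]
STORE_FAST q → q=-26. Stack: []
LOAD_CONST → push -5. Stack: [-5]
STORE_FAST v → v=-5. Stack: []
LOAD_CONST → push 10. Stack: [10]
STORE_FAST p → p=10. Stack: []
LOAD_CONST → push 3. Stack: [3]
LOAD_FAST b → push 9. Stack: [3, 9]
BINARY_OP // → 3 // 9 = 0. Stack: [0]
STORE_FAST w → w=0. Stack: []
LOAD_CONST → push 8. Stack: [8]
LOAD_FAST c → push 29. Stack: [8, 29]
BINARY_OP % → 8 % 29 = 8. Stack: [8]
LOAD_FAST w → push 0. Stack: [8, 0]
BINARY_OP + → 8 + 0 = 8. Stack: [8]
STORE_FAST w → w=8. Stack: []
LOAD_CONST → push 1. Stack: [1]
LOAD_FAST p → push 10. Stack: [1, 10]
LOAD_CONST → push 1. Stack: [1, 10, 1]
BINARY_OP >> → 10 >> 1 = 5. Stack: [1, 5]
BINARY_OP + → 1 + 5 = 6. Stack: [6]
STORE_FAST v → v=6. Stack: []
LOAD_FAST_LOAD_FAST c,v → push 29,6. Stack: [29, 6]
BINARY_OP * → 29 * 6 = 174. Stack: [174]
STORE_FAST n → n=174. Stack: []
LOAD_FAST_LOAD_FAST n,q → push 174,-26. Stack: [174, -26]
BINARY_OP & → 174 & -26 = 166. Stack: [166]
RETURN_VALUE → return 166.

166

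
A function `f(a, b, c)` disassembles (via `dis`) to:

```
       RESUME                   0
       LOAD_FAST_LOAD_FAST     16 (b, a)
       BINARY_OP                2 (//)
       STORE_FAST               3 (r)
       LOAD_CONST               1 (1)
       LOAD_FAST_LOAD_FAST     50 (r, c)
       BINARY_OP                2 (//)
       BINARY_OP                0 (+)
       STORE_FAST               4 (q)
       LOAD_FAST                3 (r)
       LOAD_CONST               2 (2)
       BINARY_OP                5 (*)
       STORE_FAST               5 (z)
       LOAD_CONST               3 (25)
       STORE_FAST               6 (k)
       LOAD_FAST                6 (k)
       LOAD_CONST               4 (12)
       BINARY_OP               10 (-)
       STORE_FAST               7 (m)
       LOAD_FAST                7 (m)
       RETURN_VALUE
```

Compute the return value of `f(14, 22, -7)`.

LOAD_FAST_LOAD_FAST b,a → push 22,14. Stack: [22, 14]
BINARY_OP // → 22 // 14 = 1. Stack: [1]
STORE_FAST r → r=1. Stack: []
LOAD_CONST → push 1. Stack: [1]
LOAD_FAST_LOAD_FAST r,c → push 1,-7. Stack: [1, 1, -7]
BINARY_OP // → 1 // -7 = -1. Stack: [1, -1]
BINARY_OP + → 1 + -1 = 0. Stack: [0]
STORE_FAST q → q=0. Stack: []
LOAD_FAST r → push 1. Stack: [1]
LOAD_CONST → push 2. Stack: [1, 2]
BINARY_OP * → 1 * 2 = 2. Stack: [2]
STORE_FAST z → z=2. Stack: []
LOAD_CONST → push 25. Stack: [25]
STORE_FAST k → k=25. Stack: []
LOAD_FAST k → push 25. Stack: [25]
LOAD_CONST → push 12. Stack: [25, 12]
BINARY_OP - → 25 - 12 = 13. Stack: [13]
STORE_FAST m → m=13. Stack: []
LOAD_FAST m → push 13. Stack: [13]
RETURN_VALUE → return 13.

13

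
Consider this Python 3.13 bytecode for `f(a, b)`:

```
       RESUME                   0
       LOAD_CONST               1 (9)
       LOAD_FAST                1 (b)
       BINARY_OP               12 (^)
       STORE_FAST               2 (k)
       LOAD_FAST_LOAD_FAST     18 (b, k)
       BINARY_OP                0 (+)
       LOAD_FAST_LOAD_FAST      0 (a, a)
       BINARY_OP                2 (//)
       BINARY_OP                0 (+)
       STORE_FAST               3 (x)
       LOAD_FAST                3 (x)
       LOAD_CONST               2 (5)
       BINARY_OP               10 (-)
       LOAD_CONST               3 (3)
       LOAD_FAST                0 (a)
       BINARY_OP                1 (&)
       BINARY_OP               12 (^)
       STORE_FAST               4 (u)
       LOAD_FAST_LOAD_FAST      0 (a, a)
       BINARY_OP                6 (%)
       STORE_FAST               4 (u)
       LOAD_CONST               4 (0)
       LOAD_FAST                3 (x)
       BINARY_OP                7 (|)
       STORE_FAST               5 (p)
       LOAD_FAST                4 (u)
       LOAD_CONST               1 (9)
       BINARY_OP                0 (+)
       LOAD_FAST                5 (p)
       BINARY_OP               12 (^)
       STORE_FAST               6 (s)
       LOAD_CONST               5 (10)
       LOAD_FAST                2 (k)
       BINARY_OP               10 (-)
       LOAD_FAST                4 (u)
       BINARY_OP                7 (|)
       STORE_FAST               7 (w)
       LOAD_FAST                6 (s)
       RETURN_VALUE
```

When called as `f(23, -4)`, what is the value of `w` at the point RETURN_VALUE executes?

LOAD_CONST → push 9. Stack: [9]
LOAD_FAST b → push -4. Stack: [9, -4]
BINARY_OP ^ → 9 ^ -4 = -11. Stack: [-11]
STORE_FAST k → k=-11. Stack: []
LOAD_FAST_LOAD_FAST b,k → push -4,-11. Stack: [-4, -11]
BINARY_OP + → -4 + -11 = -15. Stack: [-15]
LOAD_FAST_LOAD_FAST a,a → push 23,23. Stack: [-15, 23, 23]
BINARY_OP // → 23 // 23 = 1. Stack: [-15, 1]
BINARY_OP + → -15 + 1 = -14. Stack: [-14]
STORE_FAST x → x=-14. Stack: []
LOAD_FAST x → push -14. Stack: [-14]
LOAD_CONST → push 5. Stack: [-14, 5]
BINARY_OP - → -14 - 5 = -19. Stack: [-19]
LOAD_CONST → push 3. Stack: [-19, 3]
LOAD_FAST a → push 23. Stack: [-19, 3, 23]
BINARY_OP & → 3 & 23 = 3. Stack: [-19, 3]
BINARY_OP ^ → -19 ^ 3 = -18. Stack: [-18]
STORE_FAST u → u=-18. Stack: []
LOAD_FAST_LOAD_FAST a,a → push 23,23. Stack: [23, 23]
BINARY_OP % → 23 % 23 = 0. Stack: [0]
STORE_FAST u → u=0. Stack: []
LOAD_CONST → push 0. Stack: [0]
LOAD_FAST x → push -14. Stack: [0, -14]
BINARY_OP | → 0 | -14 = -14. Stack: [-14]
STORE_FAST p → p=-14. Stack: []
LOAD_FAST u → push 0. Stack: [0]
LOAD_CONST → push 9. Stack: [0, 9]
BINARY_OP + → 0 + 9 = 9. Stack: [9]
LOAD_FAST p → push -14. Stack: [9, -14]
BINARY_OP ^ → 9 ^ -14 = -5. Stack: [-5]
STORE_FAST s → s=-5. Stack: []
LOAD_CONST → push 10. Stack: [10]
LOAD_FAST k → push -11. Stack: [10, -11]
BINARY_OP - → 10 - -11 = 21. Stack: [21]
LOAD_FAST u → push 0. Stack: [21, 0]
BINARY_OP | → 21 | 0 = 21. Stack: [21]
STORE_FAST w → w=21. Stack: []
LOAD_FAST s → push -5. Stack: [-5]
RETURN_VALUE → return -5.

21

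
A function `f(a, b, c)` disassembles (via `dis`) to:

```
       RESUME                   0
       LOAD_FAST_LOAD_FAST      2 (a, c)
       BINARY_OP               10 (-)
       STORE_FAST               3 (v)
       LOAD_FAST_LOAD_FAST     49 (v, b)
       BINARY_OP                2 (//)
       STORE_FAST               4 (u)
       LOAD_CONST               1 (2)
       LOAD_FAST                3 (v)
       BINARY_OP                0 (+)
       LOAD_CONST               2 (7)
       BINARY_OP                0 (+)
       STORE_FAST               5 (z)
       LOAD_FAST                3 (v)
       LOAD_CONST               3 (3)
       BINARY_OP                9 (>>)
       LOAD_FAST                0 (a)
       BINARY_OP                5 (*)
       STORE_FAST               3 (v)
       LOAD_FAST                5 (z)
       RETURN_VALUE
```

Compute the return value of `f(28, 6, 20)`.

LOAD_FAST_LOAD_FAST a,c → push 28,20. Stack: [28, 20]
BINARY_OP - → 28 - 20 = 8. Stack: [8]
STORE_FAST v → v=8. Stack: []
LOAD_FAST_LOAD_FAST v,b → push 8,6. Stack: [8, 6]
BINARY_OP // → 8 // 6 = 1. Stack: [1]
STORE_FAST u → u=1. Stack: []
LOAD_CONST → push 2. Stack: [2]
LOAD_FAST v → push 8. Stack: [2, 8]
BINARY_OP + → 2 + 8 = 10. Stack: [10]
LOAD_CONST → push 7. Stack: [10, 7]
BINARY_OP + → 10 + 7 = 17. Stack: [17]
STORE_FAST z → z=17. Stack: []
LOAD_FAST v → push 8. Stack: [8]
LOAD_CONST → push 3. Stack: [8, 3]
BINARY_OP >> → 8 >> 3 = 1. Stack: [1]
LOAD_FAST a → push 28. Stack: [1, 28]
BINARY_OP * → 1 * 28 = 28. Stack: [28]
STORE_FAST v → v=28. Stack: []
LOAD_FAST z → push 17. Stack: [17]
RETURN_VALUE → return 17.

17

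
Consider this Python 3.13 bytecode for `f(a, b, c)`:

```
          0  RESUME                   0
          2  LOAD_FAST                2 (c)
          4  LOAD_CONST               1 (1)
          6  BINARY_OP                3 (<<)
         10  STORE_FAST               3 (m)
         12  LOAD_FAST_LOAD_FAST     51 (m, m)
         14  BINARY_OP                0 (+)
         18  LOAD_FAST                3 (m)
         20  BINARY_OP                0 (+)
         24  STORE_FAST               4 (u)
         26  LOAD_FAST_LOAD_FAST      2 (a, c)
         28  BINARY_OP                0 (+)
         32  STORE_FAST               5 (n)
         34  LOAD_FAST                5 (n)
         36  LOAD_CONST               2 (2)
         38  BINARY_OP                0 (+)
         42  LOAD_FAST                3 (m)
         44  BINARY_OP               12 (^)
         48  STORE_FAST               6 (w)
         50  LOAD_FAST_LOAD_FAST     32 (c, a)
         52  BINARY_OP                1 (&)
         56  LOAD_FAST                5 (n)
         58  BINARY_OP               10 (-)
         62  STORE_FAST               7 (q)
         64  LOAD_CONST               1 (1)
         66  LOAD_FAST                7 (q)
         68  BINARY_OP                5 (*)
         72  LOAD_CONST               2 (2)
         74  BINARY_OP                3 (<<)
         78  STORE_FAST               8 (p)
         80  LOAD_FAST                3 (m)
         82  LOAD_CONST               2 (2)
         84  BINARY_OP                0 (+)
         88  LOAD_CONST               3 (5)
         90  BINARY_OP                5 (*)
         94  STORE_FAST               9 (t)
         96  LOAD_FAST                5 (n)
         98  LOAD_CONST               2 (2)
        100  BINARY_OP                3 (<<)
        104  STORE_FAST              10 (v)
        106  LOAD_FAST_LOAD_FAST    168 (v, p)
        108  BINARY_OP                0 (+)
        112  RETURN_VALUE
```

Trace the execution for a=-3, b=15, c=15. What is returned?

LOAD_FAST c → push 15. Stack: [15]
LOAD_CONST → push 1. Stack: [15, 1]
BINARY_OP << → 15 << 1 = 30. Stack: [30]
STORE_FAST m → m=30. Stack: []
LOAD_FAST_LOAD_FAST m,m → push 30,30. Stack: [30, 30]
BINARY_OP + → 30 + 30 = 60. Stack: [60]
LOAD_FAST m → push 30. Stack: [60, 30]
BINARY_OP + → 60 + 30 = 90. Stack: [90]
STORE_FAST u → u=90. Stack: []
LOAD_FAST_LOAD_FAST a,c → push -3,15. Stack: [-3, 15]
BINARY_OP + → -3 + 15 = 12. Stack: [12]
STORE_FAST n → n=12. Stack: []
LOAD_FAST n → push 12. Stack: [12]
LOAD_CONST → push 2. Stack: [12, 2]
BINARY_OP + → 12 + 2 = 14. Stack: [14]
LOAD_FAST m → push 30. Stack: [14, 30]
BINARY_OP ^ → 14 ^ 30 = 16. Stack: [16]
STORE_FAST w → w=16. Stack: []
LOAD_FAST_LOAD_FAST c,a → push 15,-3. Stack: [15, -3]
BINARY_OP & → 15 & -3 = 13. Stack: [13]
LOAD_FAST n → push 12. Stack: [13, 12]
BINARY_OP - → 13 - 12 = 1. Stack: [1]
STORE_FAST q → q=1. Stack: []
LOAD_CONST → push 1. Stack: [1]
LOAD_FAST q → push 1. Stack: [1, 1]
BINARY_OP * → 1 * 1 = 1. Stack: [1]
LOAD_CONST → push 2. Stack: [1, 2]
BINARY_OP << → 1 << 2 = 4. Stack: [4]
STORE_FAST p → p=4. Stack: []
LOAD_FAST m → push 30. Stack: [30]
LOAD_CONST → push 2. Stack: [30, 2]
BINARY_OP + → 30 + 2 = 32. Stack: [32]
LOAD_CONST → push 5. Stack: [32, 5]
BINARY_OP * → 32 * 5 = 160. Stack: [160]
STORE_FAST t → t=160. Stack: []
LOAD_FAST n → push 12. Stack: [12]
LOAD_CONST → push 2. Stack: [12, 2]
BINARY_OP << → 12 << 2 = 48. Stack: [48]
STORE_FAST v → v=48. Stack: []
LOAD_FAST_LOAD_FAST v,p → push 48,4. Stack: [48, 4]
BINARY_OP + → 48 + 4 = 52. Stack: [52]
RETURN_VALUE → return 52.

52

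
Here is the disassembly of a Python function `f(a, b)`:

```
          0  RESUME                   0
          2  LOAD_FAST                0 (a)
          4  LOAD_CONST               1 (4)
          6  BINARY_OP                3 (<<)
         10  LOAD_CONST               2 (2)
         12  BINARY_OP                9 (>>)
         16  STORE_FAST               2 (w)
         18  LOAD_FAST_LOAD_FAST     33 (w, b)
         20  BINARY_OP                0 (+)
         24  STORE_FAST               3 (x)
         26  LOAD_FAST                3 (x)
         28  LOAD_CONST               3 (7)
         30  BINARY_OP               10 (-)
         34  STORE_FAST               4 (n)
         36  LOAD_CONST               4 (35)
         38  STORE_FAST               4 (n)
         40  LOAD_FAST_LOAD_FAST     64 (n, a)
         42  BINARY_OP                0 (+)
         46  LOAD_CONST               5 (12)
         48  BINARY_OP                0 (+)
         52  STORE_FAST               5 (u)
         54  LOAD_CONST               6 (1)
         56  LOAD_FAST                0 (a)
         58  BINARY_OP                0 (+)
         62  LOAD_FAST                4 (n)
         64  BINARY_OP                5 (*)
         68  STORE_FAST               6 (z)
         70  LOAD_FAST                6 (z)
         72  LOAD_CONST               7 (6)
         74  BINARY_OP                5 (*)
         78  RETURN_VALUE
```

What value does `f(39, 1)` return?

LOAD_FAST a → push 39. Stack: [39]
LOAD_CONST → push 4. Stack: [39, 4]
BINARY_OP << → 39 << 4 = 624. Stack: [624]
LOAD_CONST → push 2. Stack: [624, 2]
BINARY_OP >> → 624 >> 2 = 156. Stack: [156]
STORE_FAST w → w=156. Stack: []
LOAD_FAST_LOAD_FAST w,b → push 156,1. Stack: [156, 1]
BINARY_OP + → 156 + 1 = 157. Stack: [157]
STORE_FAST x → x=157. Stack: []
LOAD_FAST x → push 157. Stack: [157]
LOAD_CONST → push 7. Stack: [157, 7]
BINARY_OP - → 157 - 7 = 150. Stack: [150]
STORE_FAST n → n=150. Stack: []
LOAD_CONST → push 35. Stack: [35]
STORE_FAST n → n=35. Stack: []
LOAD_FAST_LOAD_FAST n,a → push 35,39. Stack: [35, 39]
BINARY_OP + → 35 + 39 = 74. Stack: [74]
LOAD_CONST → push 12. Stack: [74, 12]
BINARY_OP + → 74 + 12 = 86. Stack: [86]
STORE_FAST u → u=86. Stack: []
LOAD_CONST → push 1. Stack: [1]
LOAD_FAST a → push 39. Stack: [1, 39]
BINARY_OP + → 1 + 39 = 40. Stack: [40]
LOAD_FAST n → push 35. Stack: [40, 35]
BINARY_OP * → 40 * 35 = 1400. Stack: [1400]
STORE_FAST z → z=1400. Stack: []
LOAD_FAST z → push 1400. Stack: [1400]
LOAD_CONST → push 6. Stack: [1400, 6]
BINARY_OP * → 1400 * 6 = 8400. Stack: [8400]
RETURN_VALUE → return 8400.

8400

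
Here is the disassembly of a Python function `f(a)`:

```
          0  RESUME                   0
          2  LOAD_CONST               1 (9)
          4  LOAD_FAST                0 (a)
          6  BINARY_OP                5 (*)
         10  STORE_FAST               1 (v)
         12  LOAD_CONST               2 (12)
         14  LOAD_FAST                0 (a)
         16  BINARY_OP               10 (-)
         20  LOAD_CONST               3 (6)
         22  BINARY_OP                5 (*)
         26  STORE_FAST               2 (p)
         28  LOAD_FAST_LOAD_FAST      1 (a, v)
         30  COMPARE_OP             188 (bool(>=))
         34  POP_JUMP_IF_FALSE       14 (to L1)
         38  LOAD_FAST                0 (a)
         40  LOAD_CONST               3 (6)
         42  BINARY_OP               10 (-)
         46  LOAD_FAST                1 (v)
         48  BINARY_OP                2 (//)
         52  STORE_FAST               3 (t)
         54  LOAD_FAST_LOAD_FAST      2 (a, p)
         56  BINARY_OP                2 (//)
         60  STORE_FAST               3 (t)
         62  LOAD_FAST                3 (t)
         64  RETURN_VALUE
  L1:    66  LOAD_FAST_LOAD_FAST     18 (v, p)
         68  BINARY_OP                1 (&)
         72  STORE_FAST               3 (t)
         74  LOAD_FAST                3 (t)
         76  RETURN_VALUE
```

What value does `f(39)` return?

350

LOAD_CONST → push 9. Stack: [9]
LOAD_FAST a → push 39. Stack: [9, 39]
BINARY_OP * → 9 * 39 = 351. Stack: [351]
STORE_FAST v → v=351. Stack: []
LOAD_CONST → push 12. Stack: [12]
LOAD_FAST a → push 39. Stack: [12, 39]
BINARY_OP - → 12 - 39 = -27. Stack: [-27]
LOAD_CONST → push 6. Stack: [-27, 6]
BINARY_OP * → -27 * 6 = -162. Stack: [-162]
STORE_FAST p → p=-162. Stack: []
LOAD_FAST_LOAD_FAST a,v → push 39,351. Stack: [39, 351]
COMPARE_OP bool(>=) → 39 vs 351 = False. Stack: [False]
POP_JUMP_IF_FALSE → pop False; jump. Stack: []
LOAD_FAST_LOAD_FAST v,p → push 351,-162. Stack: [351, -162]
BINARY_OP & → 351 & -162 = 350. Stack: [350]
STORE_FAST t → t=350. Stack: []
LOAD_FAST t → push 350. Stack: [350]
RETURN_VALUE → return 350.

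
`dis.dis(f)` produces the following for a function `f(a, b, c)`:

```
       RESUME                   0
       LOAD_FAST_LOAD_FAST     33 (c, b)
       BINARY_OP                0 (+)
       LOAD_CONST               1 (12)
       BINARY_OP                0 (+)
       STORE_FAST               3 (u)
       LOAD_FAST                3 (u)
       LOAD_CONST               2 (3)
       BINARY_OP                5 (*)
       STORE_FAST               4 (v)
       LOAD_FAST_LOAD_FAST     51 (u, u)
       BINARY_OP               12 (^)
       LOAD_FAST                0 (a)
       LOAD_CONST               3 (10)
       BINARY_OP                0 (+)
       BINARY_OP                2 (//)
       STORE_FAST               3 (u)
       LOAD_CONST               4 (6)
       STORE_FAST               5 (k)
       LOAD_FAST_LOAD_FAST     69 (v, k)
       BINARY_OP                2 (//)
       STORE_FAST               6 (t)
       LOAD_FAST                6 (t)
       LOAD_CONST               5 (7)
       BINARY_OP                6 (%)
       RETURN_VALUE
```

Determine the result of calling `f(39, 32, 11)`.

LOAD_FAST_LOAD_FAST c,b → push 11,32. Stack: [11, 32]
BINARY_OP + → 11 + 32 = 43. Stack: [43]
LOAD_CONST → push 12. Stack: [43, 12]
BINARY_OP + → 43 + 12 = 55. Stack: [55]
STORE_FAST u → u=55. Stack: []
LOAD_FAST u → push 55. Stack: [55]
LOAD_CONST → push 3. Stack: [55, 3]
BINARY_OP * → 55 * 3 = 165. Stack: [165]
STORE_FAST v → v=165. Stack: []
LOAD_FAST_LOAD_FAST u,u → push 55,55. Stack: [55, 55]
BINARY_OP ^ → 55 ^ 55 = 0. Stack: [0]
LOAD_FAST a → push 39. Stack: [0, 39]
LOAD_CONST → push 10. Stack: [0, 39, 10]
BINARY_OP + → 39 + 10 = 49. Stack: [0, 49]
BINARY_OP // → 0 // 49 = 0. Stack: [0]
STORE_FAST u → u=0. Stack: []
LOAD_CONST → push 6. Stack: [6]
STORE_FAST k → k=6. Stack: []
LOAD_FAST_LOAD_FAST v,k → push 165,6. Stack: [165, 6]
BINARY_OP // → 165 // 6 = 27. Stack: [27]
STORE_FAST t → t=27. Stack: []
LOAD_FAST t → push 27. Stack: [27]
LOAD_CONST → push 7. Stack: [27, 7]
BINARY_OP % → 27 % 7 = 6. Stack: [6]
RETURN_VALUE → return 6.

6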